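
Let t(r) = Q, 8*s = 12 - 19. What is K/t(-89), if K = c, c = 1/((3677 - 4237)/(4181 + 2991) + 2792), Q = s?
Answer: -3586/8760353 ≈ -0.00040934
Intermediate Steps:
s = -7/8 (s = (12 - 19)/8 = (1/8)*(-7) = -7/8 ≈ -0.87500)
Q = -7/8 ≈ -0.87500
c = 1793/5005916 (c = 1/(-560/7172 + 2792) = 1/(-560*1/7172 + 2792) = 1/(-140/1793 + 2792) = 1/(5005916/1793) = 1793/5005916 ≈ 0.00035818)
t(r) = -7/8
K = 1793/5005916 ≈ 0.00035818
K/t(-89) = 1793/(5005916*(-7/8)) = (1793/5005916)*(-8/7) = -3586/8760353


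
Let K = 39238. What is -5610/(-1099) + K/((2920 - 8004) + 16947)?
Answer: 109673992/13037437 ≈ 8.4122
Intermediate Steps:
-5610/(-1099) + K/((2920 - 8004) + 16947) = -5610/(-1099) + 39238/((2920 - 8004) + 16947) = -5610*(-1/1099) + 39238/(-5084 + 16947) = 5610/1099 + 39238/11863 = 109673992/13037437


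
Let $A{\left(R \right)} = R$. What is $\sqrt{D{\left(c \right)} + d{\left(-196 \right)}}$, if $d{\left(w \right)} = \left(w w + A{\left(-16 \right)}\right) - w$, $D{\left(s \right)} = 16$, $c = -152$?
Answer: $14 \sqrt{197} \approx 196.5$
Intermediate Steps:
$d{\left(w \right)} = -16 + w^{2} - w$ ($d{\left(w \right)} = \left(w w - 16\right) - w = \left(w^{2} - 16\right) - w = \left(-16 + w^{2}\right) - w = -16 + w^{2} - w$)
$\sqrt{D{\left(c \right)} + d{\left(-196 \right)}} = \sqrt{16 - \left(-180 - 38416\right)} = \sqrt{16 + \left(-16 + 38416 + 196\right)} = \sqrt{16 + 38596} = \sqrt{38612} = 14 \sqrt{197}$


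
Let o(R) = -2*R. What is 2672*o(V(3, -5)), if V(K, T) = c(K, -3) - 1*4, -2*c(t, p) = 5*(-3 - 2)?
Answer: -45424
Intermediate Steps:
c(t, p) = 25/2 (c(t, p) = -5*(-3 - 2)/2 = -5*(-5)/2 = -½*(-25) = 25/2)
V(K, T) = 17/2 (V(K, T) = 25/2 - 1*4 = 25/2 - 4 = 17/2)
2672*o(V(3, -5)) = 2672*(-2*17/2) = 2672*(-17) = -45424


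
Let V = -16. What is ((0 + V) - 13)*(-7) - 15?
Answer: 188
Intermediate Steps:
((0 + V) - 13)*(-7) - 15 = ((0 - 16) - 13)*(-7) - 15 = (-16 - 13)*(-7) - 15 = -29*(-7) - 15 = 203 - 15 = 188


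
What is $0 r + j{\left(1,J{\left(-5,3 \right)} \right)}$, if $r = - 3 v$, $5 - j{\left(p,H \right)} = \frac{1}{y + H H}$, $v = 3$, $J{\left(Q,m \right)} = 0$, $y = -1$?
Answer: $6$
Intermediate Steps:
$j{\left(p,H \right)} = 5 - \frac{1}{-1 + H^{2}}$ ($j{\left(p,H \right)} = 5 - \frac{1}{-1 + H H} = 5 - \frac{1}{-1 + H^{2}}$)
$r = -9$ ($r = \left(-3\right) 3 = -9$)
$0 r + j{\left(1,J{\left(-5,3 \right)} \right)} = 0 \left(-9\right) + \frac{-6 + 5 \cdot 0^{2}}{-1 + 0^{2}} = 0 + \frac{-6 + 5 \cdot 0}{-1 + 0} = 0 + \frac{-6 + 0}{-1} = 0 - -6 = 0 + 6 = 6$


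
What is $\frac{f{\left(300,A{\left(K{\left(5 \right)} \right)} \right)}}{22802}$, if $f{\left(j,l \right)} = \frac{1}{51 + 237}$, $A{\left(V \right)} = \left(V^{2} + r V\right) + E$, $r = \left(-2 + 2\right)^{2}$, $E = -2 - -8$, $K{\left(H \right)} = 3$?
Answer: $\frac{1}{6566976} \approx 1.5228 \cdot 10^{-7}$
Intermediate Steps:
$E = 6$ ($E = -2 + 8 = 6$)
$r = 0$ ($r = 0^{2} = 0$)
$A{\left(V \right)} = 6 + V^{2}$ ($A{\left(V \right)} = \left(V^{2} + 0 V\right) + 6 = \left(V^{2} + 0\right) + 6 = V^{2} + 6 = 6 + V^{2}$)
$f{\left(j,l \right)} = \frac{1}{288}$
$\frac{f{\left(300,A{\left(K{\left(5 \right)} \right)} \right)}}{22802} = \frac{1}{288 \cdot 22802} = \frac{1}{288} \cdot \frac{1}{22802} = \frac{1}{6566976}$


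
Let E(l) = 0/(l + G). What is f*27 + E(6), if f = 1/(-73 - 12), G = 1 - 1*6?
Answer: -27/85 ≈ -0.31765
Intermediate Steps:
G = -5 (G = 1 - 6 = -5)
E(l) = 0 (E(l) = 0/(l - 5) = 0/(-5 + l) = 0)
f = -1/85 (f = 1/(-85) = -1/85 ≈ -0.011765)
f*27 + E(6) = -1/85*27 + 0 = -27/85 + 0 = -27/85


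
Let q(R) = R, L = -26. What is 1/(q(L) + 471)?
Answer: 1/445 ≈ 0.0022472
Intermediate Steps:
1/(q(L) + 471) = 1/(-26 + 471) = 1/445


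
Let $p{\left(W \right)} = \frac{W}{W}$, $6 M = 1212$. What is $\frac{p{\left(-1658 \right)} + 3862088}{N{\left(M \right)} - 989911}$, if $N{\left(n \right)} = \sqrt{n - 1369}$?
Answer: $- \frac{3823124384079}{979923789088} - \frac{3862089 i \sqrt{1167}}{979923789088} \approx -3.9015 - 0.00013464 i$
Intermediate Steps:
$M = 202$ ($M = \frac{1}{6} \cdot 1212 = 202$)
$N{\left(n \right)} = \sqrt{-1369 + n}$
$p{\left(W \right)} = 1$
$\frac{p{\left(-1658 \right)} + 3862088}{N{\left(M \right)} - 989911} = \frac{1 + 3862088}{\sqrt{-1369 + 202} - 989911} = \frac{3862089}{\sqrt{-1167} - 989911} = \frac{3862089}{i \sqrt{1167} - 989911} = \frac{3862089}{-989911 + i \sqrt{1167}}$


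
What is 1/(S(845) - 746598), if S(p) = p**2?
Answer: -1/32573 ≈ -3.0700e-5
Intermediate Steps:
1/(S(845) - 746598) = 1/(845**2 - 746598) = 1/(714025 - 746598) = 1/(-32573) = -1/32573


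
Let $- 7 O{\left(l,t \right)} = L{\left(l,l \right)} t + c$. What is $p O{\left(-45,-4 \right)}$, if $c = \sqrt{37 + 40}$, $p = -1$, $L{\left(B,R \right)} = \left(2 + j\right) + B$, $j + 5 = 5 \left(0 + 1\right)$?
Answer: $\frac{172}{7} + \frac{\sqrt{77}}{7} \approx 25.825$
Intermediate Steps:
$j = 0$ ($j = -5 + 5 \left(0 + 1\right) = -5 + 5 \cdot 1 = -5 + 5 = 0$)
$L{\left(B,R \right)} = 2 + B$ ($L{\left(B,R \right)} = \left(2 + 0\right) + B = 2 + B$)
$c = \sqrt{77} \approx 8.775$
$O{\left(l,t \right)} = - \frac{\sqrt{77}}{7} - \frac{t \left(2 + l\right)}{7}$ ($O{\left(l,t \right)} = - \frac{\left(2 + l\right) t + \sqrt{77}}{7} = - \frac{t \left(2 + l\right) + \sqrt{77}}{7} = - \frac{\sqrt{77} + t \left(2 + l\right)}{7} = - \frac{\sqrt{77}}{7} - \frac{t \left(2 + l\right)}{7}$)
$p O{\left(-45,-4 \right)} = - (- \frac{\sqrt{77}}{7} - - \frac{4 \left(2 - 45\right)}{7}) = - (- \frac{\sqrt{77}}{7} - \left(- \frac{4}{7}\right) \left(-43\right)) = - (- \frac{\sqrt{77}}{7} - \frac{172}{7}) = - (- \frac{172}{7} - \frac{\sqrt{77}}{7}) = \frac{172}{7} + \frac{\sqrt{77}}{7}$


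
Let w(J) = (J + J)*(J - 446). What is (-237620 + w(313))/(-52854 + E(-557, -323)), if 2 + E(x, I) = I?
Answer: 320878/53179 ≈ 6.0339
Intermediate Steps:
E(x, I) = -2 + I
w(J) = 2*J*(-446 + J) (w(J) = (2*J)*(-446 + J) = 2*J*(-446 + J))
(-237620 + w(313))/(-52854 + E(-557, -323)) = (-237620 + 2*313*(-446 + 313))/(-52854 + (-2 - 323)) = (-237620 + 2*313*(-133))/(-52854 - 325) = (-237620 - 83258)/(-53179) = -320878*(-1/53179) = 320878/53179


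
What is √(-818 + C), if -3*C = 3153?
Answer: I*√1869 ≈ 43.232*I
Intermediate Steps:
C = -1051 (C = -⅓*3153 = -1051)
√(-818 + C) = √(-818 - 1051) = √(-1869) = I*√1869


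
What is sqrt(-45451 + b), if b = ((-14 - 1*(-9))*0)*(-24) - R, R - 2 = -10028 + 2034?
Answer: I*sqrt(37459) ≈ 193.54*I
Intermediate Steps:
R = -7992 (R = 2 + (-10028 + 2034) = 2 - 7994 = -7992)
b = 7992 (b = ((-14 - 1*(-9))*0)*(-24) - 1*(-7992) = ((-14 + 9)*0)*(-24) + 7992 = -5*0*(-24) + 7992 = 0*(-24) + 7992 = 0 + 7992 = 7992)
sqrt(-45451 + b) = sqrt(-45451 + 7992) = sqrt(-37459) = I*sqrt(37459)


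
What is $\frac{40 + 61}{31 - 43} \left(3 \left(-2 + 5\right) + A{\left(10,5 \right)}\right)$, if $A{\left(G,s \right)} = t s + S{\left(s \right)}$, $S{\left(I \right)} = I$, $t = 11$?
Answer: $- \frac{2323}{4} \approx -580.75$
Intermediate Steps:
$A{\left(G,s \right)} = 12 s$ ($A{\left(G,s \right)} = 11 s + s = 12 s$)
$\frac{40 + 61}{31 - 43} \left(3 \left(-2 + 5\right) + A{\left(10,5 \right)}\right) = \frac{40 + 61}{31 - 43} \left(3 \left(-2 + 5\right) + 12 \cdot 5\right) = \frac{101}{-12} \left(3 \cdot 3 + 60\right) = 101 \left(- \frac{1}{12}\right) \left(9 + 60\right) = \left(- \frac{101}{12}\right) 69 = - \frac{2323}{4}$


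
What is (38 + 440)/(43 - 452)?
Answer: -478/409 ≈ -1.1687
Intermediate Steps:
(38 + 440)/(43 - 452) = 478/(-409) = 478*(-1/409) = -478/409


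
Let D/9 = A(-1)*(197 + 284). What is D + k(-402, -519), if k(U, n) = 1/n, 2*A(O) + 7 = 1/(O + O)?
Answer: -33701269/2076 ≈ -16234.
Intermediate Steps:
A(O) = -7/2 + 1/(4*O) (A(O) = -7/2 + 1/(2*(O + O)) = -7/2 + 1/(2*((2*O))) = -7/2 + (1/(2*O))/2 = -7/2 + 1/(4*O))
D = -64935/4 (D = 9*(((1/4)*(1 - 14*(-1))/(-1))*(197 + 284)) = 9*(((1/4)*(-1)*(1 + 14))*481) = 9*(((1/4)*(-1)*15)*481) = 9*(-15/4*481) = 9*(-7215/4) = -64935/4 ≈ -16234.)
D + k(-402, -519) = -64935/4 + 1/(-519) = -64935/4 - 1/519 = -33701269/2076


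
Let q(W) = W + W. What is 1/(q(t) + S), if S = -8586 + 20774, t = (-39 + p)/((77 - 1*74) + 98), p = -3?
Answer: 101/1230904 ≈ 8.2053e-5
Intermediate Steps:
t = -42/101 (t = (-39 - 3)/((77 - 1*74) + 98) = -42/((77 - 74) + 98) = -42/(3 + 98) = -42/101 ≈ -0.41584)
q(W) = 2*W
S = 12188
1/(q(t) + S) = 1/(2*(-42/101) + 12188) = 1/(-84/101 + 12188) = 1/(1230904/101) = 101/1230904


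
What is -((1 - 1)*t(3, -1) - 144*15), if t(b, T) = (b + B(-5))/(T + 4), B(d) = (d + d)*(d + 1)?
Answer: 2160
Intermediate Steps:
B(d) = 2*d*(1 + d) (B(d) = (2*d)*(1 + d) = 2*d*(1 + d))
t(b, T) = (40 + b)/(4 + T) (t(b, T) = (b + 2*(-5)*(1 - 5))/(T + 4) = (b + 2*(-5)*(-4))/(4 + T) = (b + 40)/(4 + T) = (40 + b)/(4 + T))
-((1 - 1)*t(3, -1) - 144*15) = -((1 - 1)*((40 + 3)/(4 - 1)) - 144*15) = -(0*(43/3) - 2160) = -(0 - 2160) = -1*(-2160) = 2160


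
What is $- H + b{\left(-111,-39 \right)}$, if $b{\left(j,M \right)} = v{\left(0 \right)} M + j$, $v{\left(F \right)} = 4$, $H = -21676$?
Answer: $21409$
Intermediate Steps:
$b{\left(j,M \right)} = j + 4 M$ ($b{\left(j,M \right)} = 4 M + j = j + 4 M$)
$- H + b{\left(-111,-39 \right)} = \left(-1\right) \left(-21676\right) + \left(-111 + 4 \left(-39\right)\right) = 21676 - 267 = 21409$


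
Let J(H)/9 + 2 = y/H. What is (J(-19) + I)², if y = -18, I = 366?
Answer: 45887076/361 ≈ 1.2711e+5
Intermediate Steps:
J(H) = -18 - 162/H (J(H) = -18 + 9*(-18/H) = -18 - 162/H)
(J(-19) + I)² = ((-18 - 162/(-19)) + 366)² = ((-18 - 162*(-1/19)) + 366)² = ((-18 + 162/19) + 366)² = (-180/19 + 366)² = (6774/19)² = 45887076/361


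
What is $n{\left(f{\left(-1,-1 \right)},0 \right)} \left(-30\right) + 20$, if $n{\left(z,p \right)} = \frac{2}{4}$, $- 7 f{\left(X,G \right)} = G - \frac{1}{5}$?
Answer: $5$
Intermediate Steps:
$f{\left(X,G \right)} = \frac{1}{35} - \frac{G}{7}$ ($f{\left(X,G \right)} = - \frac{G - \frac{1}{5}}{7} = - \frac{- \frac{1}{5} + G}{7} = \frac{1}{35} - \frac{G}{7}$)
$n{\left(z,p \right)} = \frac{1}{2}$ ($n{\left(z,p \right)} = 2 \cdot \frac{1}{4} = \frac{1}{2}$)
$n{\left(f{\left(-1,-1 \right)},0 \right)} \left(-30\right) + 20 = \frac{1}{2} \left(-30\right) + 20 = -15 + 20 = 5$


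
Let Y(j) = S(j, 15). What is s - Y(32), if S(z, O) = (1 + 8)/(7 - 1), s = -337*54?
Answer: -36399/2 ≈ -18200.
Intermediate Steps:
s = -18198
S(z, O) = 3/2 (S(z, O) = 9/6 = 9*(⅙) = 3/2)
Y(j) = 3/2
s - Y(32) = -18198 - 1*3/2 = -18198 - 3/2 = -36399/2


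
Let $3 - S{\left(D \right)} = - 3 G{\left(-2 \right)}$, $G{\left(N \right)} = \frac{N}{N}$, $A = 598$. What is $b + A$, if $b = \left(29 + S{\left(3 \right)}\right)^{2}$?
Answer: $1823$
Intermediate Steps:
$G{\left(N \right)} = 1$
$S{\left(D \right)} = 6$ ($S{\left(D \right)} = 3 - \left(-3\right) 1 = 3 - -3 = 3 + 3 = 6$)
$b = 1225$ ($b = \left(29 + 6\right)^{2} = 35^{2} = 1225$)
$b + A = 1225 + 598 = 1823$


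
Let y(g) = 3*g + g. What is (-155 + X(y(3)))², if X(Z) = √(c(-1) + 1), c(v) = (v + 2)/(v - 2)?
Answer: (465 - √6)²/9 ≈ 23773.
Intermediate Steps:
y(g) = 4*g
c(v) = (2 + v)/(-2 + v)
X(Z) = √6/3 (X(Z) = √((2 - 1)/(-2 - 1) + 1) = √(1/(-3) + 1) = √(-⅓*1 + 1) = √(-⅓ + 1) = √(⅔) = √6/3)
(-155 + X(y(3)))² = (-155 + √6/3)²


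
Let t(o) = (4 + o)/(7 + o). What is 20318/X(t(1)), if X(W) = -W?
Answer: -162544/5 ≈ -32509.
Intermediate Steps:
t(o) = (4 + o)/(7 + o)
20318/X(t(1)) = 20318/((-(4 + 1)/(7 + 1))) = 20318/((-5/8)) = 20318/((-1*5/8)) = 20318/(-5/8) = 20318*(-8/5) = -162544/5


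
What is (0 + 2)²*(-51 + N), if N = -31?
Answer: -328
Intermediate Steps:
(0 + 2)²*(-51 + N) = (0 + 2)²*(-51 - 31) = 2²*(-82) = 4*(-82) = -328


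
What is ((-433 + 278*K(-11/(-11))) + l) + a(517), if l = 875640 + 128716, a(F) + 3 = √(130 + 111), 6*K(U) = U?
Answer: 3011899/3 + √241 ≈ 1.0040e+6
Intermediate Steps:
K(U) = U/6
a(F) = -3 + √241 (a(F) = -3 + √(130 + 111) = -3 + √241)
l = 1004356
((-433 + 278*K(-11/(-11))) + l) + a(517) = ((-433 + 278*((-11/(-11))/6)) + 1004356) + (-3 + √241) = ((-433 + 278*((-11*(-1/11))/6)) + 1004356) + (-3 + √241) = ((-433 + 278*((⅙)*1)) + 1004356) + (-3 + √241) = ((-433 + 278*(⅙)) + 1004356) + (-3 + √241) = ((-433 + 139/3) + 1004356) + (-3 + √241) = (-1160/3 + 1004356) + (-3 + √241) = 3011908/3 + (-3 + √241) = 3011899/3 + √241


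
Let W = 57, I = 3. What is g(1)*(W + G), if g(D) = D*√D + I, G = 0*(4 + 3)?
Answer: 228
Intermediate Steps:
G = 0 (G = 0*7 = 0)
g(D) = 3 + D^(3/2) (g(D) = D*√D + 3 = D^(3/2) + 3 = 3 + D^(3/2))
g(1)*(W + G) = (3 + 1^(3/2))*(57 + 0) = (3 + 1)*57 = 4*57 = 228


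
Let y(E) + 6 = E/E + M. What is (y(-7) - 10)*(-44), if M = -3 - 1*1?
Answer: 836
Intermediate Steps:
M = -4 (M = -3 - 1 = -4)
y(E) = -9 (y(E) = -6 + (E/E - 4) = -6 + (1 - 4) = -6 - 3 = -9)
(y(-7) - 10)*(-44) = (-9 - 10)*(-44) = -19*(-44) = 836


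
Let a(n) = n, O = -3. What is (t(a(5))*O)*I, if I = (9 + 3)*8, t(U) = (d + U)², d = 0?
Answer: -7200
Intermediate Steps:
t(U) = U² (t(U) = (0 + U)² = U²)
I = 96 (I = 12*8 = 96)
(t(a(5))*O)*I = (5²*(-3))*96 = (25*(-3))*96 = -75*96 = -7200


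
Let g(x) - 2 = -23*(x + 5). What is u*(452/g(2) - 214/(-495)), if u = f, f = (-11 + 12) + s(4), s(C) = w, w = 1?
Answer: -126476/26235 ≈ -4.8209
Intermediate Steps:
g(x) = -113 - 23*x (g(x) = 2 - 23*(x + 5) = 2 - 23*(5 + x) = 2 + (-115 - 23*x) = -113 - 23*x)
s(C) = 1
f = 2 (f = (-11 + 12) + 1 = 1 + 1 = 2)
u = 2
u*(452/g(2) - 214/(-495)) = 2*(452/(-113 - 23*2) - 214/(-495)) = 2*(452/(-113 - 46) - 214*(-1/495)) = 2*(452/(-159) + 214/495) = 2*(452*(-1/159) + 214/495) = 2*(-452/159 + 214/495) = 2*(-63238/26235) = -126476/26235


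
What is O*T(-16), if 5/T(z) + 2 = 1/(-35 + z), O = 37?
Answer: -9435/103 ≈ -91.602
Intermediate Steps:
T(z) = 5/(-2 + 1/(-35 + z))
O*T(-16) = 37*(5*(35 - 1*(-16))/(-71 + 2*(-16))) = 37*(5*(35 + 16)/(-71 - 32)) = 37*(5*51/(-103)) = 37*(5*(-1/103)*51) = 37*(-255/103) = -9435/103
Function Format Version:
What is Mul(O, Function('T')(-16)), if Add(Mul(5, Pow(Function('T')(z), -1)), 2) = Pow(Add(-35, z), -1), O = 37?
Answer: Rational(-9435, 103) ≈ -91.602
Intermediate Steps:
Function('T')(z) = Mul(5, Pow(Add(-2, Pow(Add(-35, z), -1)), -1))
Mul(O, Function('T')(-16)) = Mul(37, Mul(5, Pow(Add(-71, Mul(2, -16)), -1), Add(35, Mul(-1, -16)))) = Mul(37, Mul(5, Pow(Add(-71, -32), -1), Add(35, 16))) = Mul(37, Mul(5, Pow(-103, -1), 51)) = Mul(37, Mul(5, Rational(-1, 103), 51)) = Mul(37, Rational(-255, 103)) = Rational(-9435, 103)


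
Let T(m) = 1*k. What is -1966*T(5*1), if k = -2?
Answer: 3932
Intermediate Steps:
T(m) = -2 (T(m) = 1*(-2) = -2)
-1966*T(5*1) = -1966*(-2) = 3932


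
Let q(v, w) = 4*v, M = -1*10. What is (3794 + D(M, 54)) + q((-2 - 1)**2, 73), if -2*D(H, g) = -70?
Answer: 3865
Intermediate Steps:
M = -10
D(H, g) = 35 (D(H, g) = -1/2*(-70) = 35)
(3794 + D(M, 54)) + q((-2 - 1)**2, 73) = (3794 + 35) + 4*(-2 - 1)**2 = 3829 + 4*(-3)**2 = 3829 + 4*9 = 3829 + 36 = 3865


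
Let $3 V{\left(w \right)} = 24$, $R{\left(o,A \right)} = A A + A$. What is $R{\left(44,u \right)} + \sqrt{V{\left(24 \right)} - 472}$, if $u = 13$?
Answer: $182 + 4 i \sqrt{29} \approx 182.0 + 21.541 i$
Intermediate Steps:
$R{\left(o,A \right)} = A + A^{2}$ ($R{\left(o,A \right)} = A^{2} + A = A + A^{2}$)
$V{\left(w \right)} = 8$ ($V{\left(w \right)} = \frac{1}{3} \cdot 24 = 8$)
$R{\left(44,u \right)} + \sqrt{V{\left(24 \right)} - 472} = 13 \left(1 + 13\right) + \sqrt{8 - 472} = 13 \cdot 14 + \sqrt{-464} = 182 + 4 i \sqrt{29}$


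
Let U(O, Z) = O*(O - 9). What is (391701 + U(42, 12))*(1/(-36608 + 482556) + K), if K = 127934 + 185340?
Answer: 54915792345425511/445948 ≈ 1.2314e+11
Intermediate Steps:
K = 313274
U(O, Z) = O*(-9 + O)
(391701 + U(42, 12))*(1/(-36608 + 482556) + K) = (391701 + 42*(-9 + 42))*(1/(-36608 + 482556) + 313274) = (391701 + 42*33)*(1/445948 + 313274) = (391701 + 1386)*(1/445948 + 313274) = 393087*(139703913753/445948) = 54915792345425511/445948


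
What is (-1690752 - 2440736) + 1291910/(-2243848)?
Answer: -113054053387/27364 ≈ -4.1315e+6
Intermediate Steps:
(-1690752 - 2440736) + 1291910/(-2243848) = -4131488 + 1291910*(-1/2243848) = -4131488 - 15755/27364 = -113054053387/27364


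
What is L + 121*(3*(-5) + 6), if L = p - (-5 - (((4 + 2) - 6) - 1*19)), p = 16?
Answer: -1087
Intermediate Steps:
L = 2 (L = 16 - (-5 - (((4 + 2) - 6) - 1*19)) = 16 - (-5 - ((6 - 6) - 19)) = 16 - (-5 - (0 - 19)) = 16 - (-5 - 1*(-19)) = 16 - (-5 + 19) = 16 - 1*14 = 16 - 14 = 2)
L + 121*(3*(-5) + 6) = 2 + 121*(3*(-5) + 6) = 2 + 121*(-15 + 6) = 2 + 121*(-9) = 2 - 1089 = -1087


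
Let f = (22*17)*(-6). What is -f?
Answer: 2244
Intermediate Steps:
f = -2244 (f = 374*(-6) = -2244)
-f = -1*(-2244) = 2244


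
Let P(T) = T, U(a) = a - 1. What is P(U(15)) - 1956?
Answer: -1942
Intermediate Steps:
U(a) = -1 + a
P(U(15)) - 1956 = (-1 + 15) - 1956 = 14 - 1956 = -1942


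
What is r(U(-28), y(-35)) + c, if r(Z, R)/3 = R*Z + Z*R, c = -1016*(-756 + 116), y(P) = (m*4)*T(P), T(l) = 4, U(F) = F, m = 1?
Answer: 647552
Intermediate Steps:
y(P) = 16 (y(P) = (1*4)*4 = 4*4 = 16)
c = 650240 (c = -1016*(-640) = 650240)
r(Z, R) = 6*R*Z (r(Z, R) = 3*(R*Z + Z*R) = 3*(R*Z + R*Z) = 3*(2*R*Z) = 6*R*Z)
r(U(-28), y(-35)) + c = 6*16*(-28) + 650240 = -2688 + 650240 = 647552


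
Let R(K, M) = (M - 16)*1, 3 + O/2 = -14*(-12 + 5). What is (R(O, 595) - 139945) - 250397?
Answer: -389763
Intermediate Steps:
O = 190 (O = -6 + 2*(-14*(-12 + 5)) = -6 + 2*(-14*(-7)) = -6 + 2*98 = -6 + 196 = 190)
R(K, M) = -16 + M (R(K, M) = (-16 + M)*1 = -16 + M)
(R(O, 595) - 139945) - 250397 = ((-16 + 595) - 139945) - 250397 = (579 - 139945) - 250397 = -139366 - 250397 = -389763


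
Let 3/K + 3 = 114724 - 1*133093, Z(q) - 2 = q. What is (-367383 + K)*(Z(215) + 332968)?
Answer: -749617436065205/6124 ≈ -1.2241e+11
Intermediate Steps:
Z(q) = 2 + q
K = -1/6124 (K = 3/(-3 + (114724 - 1*133093)) = 3/(-3 + (114724 - 133093)) = 3/(-3 - 18369) = 3/(-18372) = 3*(-1/18372) = -1/6124 ≈ -0.00016329)
(-367383 + K)*(Z(215) + 332968) = (-367383 - 1/6124)*((2 + 215) + 332968) = -2249853493*(217 + 332968)/6124 = -2249853493/6124*333185 = -749617436065205/6124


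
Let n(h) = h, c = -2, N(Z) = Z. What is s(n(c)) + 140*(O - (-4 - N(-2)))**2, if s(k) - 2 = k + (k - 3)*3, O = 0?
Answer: 545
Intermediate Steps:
s(k) = -7 + 4*k (s(k) = 2 + (k + (k - 3)*3) = 2 + (k + (-3 + k)*3) = 2 + (k + (-9 + 3*k)) = 2 + (-9 + 4*k) = -7 + 4*k)
s(n(c)) + 140*(O - (-4 - N(-2)))**2 = (-7 + 4*(-2)) + 140*(0 - (-4 - 1*(-2)))**2 = (-7 - 8) + 140*(0 - (-4 + 2))**2 = -15 + 140*(0 - 1*(-2))**2 = -15 + 140*(0 + 2)**2 = -15 + 140*2**2 = -15 + 140*4 = -15 + 560 = 545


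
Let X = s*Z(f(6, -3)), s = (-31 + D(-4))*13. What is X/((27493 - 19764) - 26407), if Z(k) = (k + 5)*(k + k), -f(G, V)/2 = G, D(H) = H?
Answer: 12740/3113 ≈ 4.0925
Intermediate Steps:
f(G, V) = -2*G
s = -455 (s = (-31 - 4)*13 = -35*13 = -455)
Z(k) = 2*k*(5 + k) (Z(k) = (5 + k)*(2*k) = 2*k*(5 + k))
X = -76440 (X = -910*(-2*6)*(5 - 2*6) = -910*(-12)*(5 - 12) = -910*(-12)*(-7) = -455*168 = -76440)
X/((27493 - 19764) - 26407) = -76440/((27493 - 19764) - 26407) = -76440/(7729 - 26407) = -76440/(-18678) = -76440*(-1/18678) = 12740/3113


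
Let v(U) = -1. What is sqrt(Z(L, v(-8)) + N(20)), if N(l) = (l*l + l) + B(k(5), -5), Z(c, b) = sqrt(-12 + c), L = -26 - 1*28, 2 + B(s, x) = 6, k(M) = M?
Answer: sqrt(424 + I*sqrt(66)) ≈ 20.592 + 0.1973*I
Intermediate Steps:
B(s, x) = 4 (B(s, x) = -2 + 6 = 4)
L = -54 (L = -26 - 28 = -54)
N(l) = 4 + l + l**2 (N(l) = (l*l + l) + 4 = (l**2 + l) + 4 = (l + l**2) + 4 = 4 + l + l**2)
sqrt(Z(L, v(-8)) + N(20)) = sqrt(sqrt(-12 - 54) + (4 + 20 + 20**2)) = sqrt(sqrt(-66) + (4 + 20 + 400)) = sqrt(I*sqrt(66) + 424) = sqrt(424 + I*sqrt(66))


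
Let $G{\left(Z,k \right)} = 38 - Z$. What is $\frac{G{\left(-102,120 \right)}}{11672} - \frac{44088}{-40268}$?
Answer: $\frac{32514541}{29375506} \approx 1.1069$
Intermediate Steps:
$\frac{G{\left(-102,120 \right)}}{11672} - \frac{44088}{-40268} = \frac{38 - -102}{11672} - \frac{44088}{-40268} = \left(38 + 102\right) \frac{1}{11672} - - \frac{11022}{10067} = 140 \cdot \frac{1}{11672} + \frac{11022}{10067} = \frac{35}{2918} + \frac{11022}{10067} = \frac{32514541}{29375506}$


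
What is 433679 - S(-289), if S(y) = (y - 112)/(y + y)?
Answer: 250666061/578 ≈ 4.3368e+5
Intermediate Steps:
S(y) = (-112 + y)/(2*y) (S(y) = (-112 + y)/((2*y)) = (-112 + y)*(1/(2*y)) = (-112 + y)/(2*y))
433679 - S(-289) = 433679 - (-112 - 289)/(2*(-289)) = 433679 - (-1)*(-401)/(2*289) = 433679 - 1*401/578 = 433679 - 401/578 = 250666061/578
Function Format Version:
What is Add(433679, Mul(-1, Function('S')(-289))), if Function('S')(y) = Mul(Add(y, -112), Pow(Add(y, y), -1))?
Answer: Rational(250666061, 578) ≈ 4.3368e+5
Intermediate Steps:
Function('S')(y) = Mul(Rational(1, 2), Pow(y, -1), Add(-112, y)) (Function('S')(y) = Mul(Add(-112, y), Pow(Mul(2, y), -1)) = Mul(Add(-112, y), Mul(Rational(1, 2), Pow(y, -1))) = Mul(Rational(1, 2), Pow(y, -1), Add(-112, y)))
Add(433679, Mul(-1, Function('S')(-289))) = Add(433679, Mul(-1, Mul(Rational(1, 2), Pow(-289, -1), Add(-112, -289)))) = Add(433679, Mul(-1, Mul(Rational(1, 2), Rational(-1, 289), -401))) = Add(433679, Mul(-1, Rational(401, 578))) = Add(433679, Rational(-401, 578)) = Rational(250666061, 578)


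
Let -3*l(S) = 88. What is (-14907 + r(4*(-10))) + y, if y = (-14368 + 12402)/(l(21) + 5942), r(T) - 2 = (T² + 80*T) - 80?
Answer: -147095314/8869 ≈ -16585.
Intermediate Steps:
r(T) = -78 + T² + 80*T (r(T) = 2 + ((T² + 80*T) - 80) = 2 + (-80 + T² + 80*T) = -78 + T² + 80*T)
l(S) = -88/3 (l(S) = -⅓*88 = -88/3)
y = -2949/8869 (y = (-14368 + 12402)/(-88/3 + 5942) = -1966/17738/3 = -1966*3/17738 = -2949/8869 ≈ -0.33251)
(-14907 + r(4*(-10))) + y = (-14907 + (-78 + (4*(-10))² + 80*(4*(-10)))) - 2949/8869 = (-14907 + (-78 + (-40)² + 80*(-40))) - 2949/8869 = (-14907 + (-78 + 1600 - 3200)) - 2949/8869 = (-14907 - 1678) - 2949/8869 = -16585 - 2949/8869 = -147095314/8869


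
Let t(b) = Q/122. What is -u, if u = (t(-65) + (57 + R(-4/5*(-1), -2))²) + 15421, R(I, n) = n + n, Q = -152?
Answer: -1111954/61 ≈ -18229.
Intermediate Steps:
R(I, n) = 2*n
t(b) = -76/61 (t(b) = -152/122 = -152*1/122 = -76/61)
u = 1111954/61 (u = (-76/61 + (57 + 2*(-2))²) + 15421 = (-76/61 + (57 - 4)²) + 15421 = (-76/61 + 53²) + 15421 = (-76/61 + 2809) + 15421 = 171273/61 + 15421 = 1111954/61 ≈ 18229.)
-u = -1*1111954/61 = -1111954/61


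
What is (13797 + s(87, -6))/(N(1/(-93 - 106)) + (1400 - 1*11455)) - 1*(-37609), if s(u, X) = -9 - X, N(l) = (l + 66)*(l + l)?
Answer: 4991965380765/132738107 ≈ 37608.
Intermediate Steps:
N(l) = 2*l*(66 + l) (N(l) = (66 + l)*(2*l) = 2*l*(66 + l))
(13797 + s(87, -6))/(N(1/(-93 - 106)) + (1400 - 1*11455)) - 1*(-37609) = (13797 + (-9 - 1*(-6)))/(2*(66 + 1/(-93 - 106))/(-93 - 106) + (1400 - 1*11455)) - 1*(-37609) = (13797 + (-9 + 6))/(2*(66 + 1/(-199))/(-199) + (1400 - 11455)) + 37609 = (13797 - 3)/(2*(-1/199)*(66 - 1/199) - 10055) + 37609 = 13794/(2*(-1/199)*(13133/199) - 10055) + 37609 = 13794/(-26266/39601 - 10055) + 37609 = 13794/(-398214321/39601) + 37609 = 13794*(-39601/398214321) + 37609 = -182085398/132738107 + 37609 = 4991965380765/132738107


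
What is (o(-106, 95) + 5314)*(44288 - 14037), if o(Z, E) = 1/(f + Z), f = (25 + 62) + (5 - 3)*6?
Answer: 1125246447/7 ≈ 1.6075e+8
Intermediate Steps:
f = 99 (f = 87 + 2*6 = 87 + 12 = 99)
o(Z, E) = 1/(99 + Z)
(o(-106, 95) + 5314)*(44288 - 14037) = (1/(99 - 106) + 5314)*(44288 - 14037) = (1/(-7) + 5314)*30251 = (-⅐ + 5314)*30251 = (37197/7)*30251 = 1125246447/7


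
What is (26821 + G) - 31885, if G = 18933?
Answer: 13869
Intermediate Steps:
(26821 + G) - 31885 = (26821 + 18933) - 31885 = 45754 - 31885 = 13869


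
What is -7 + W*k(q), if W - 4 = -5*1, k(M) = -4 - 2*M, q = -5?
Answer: -13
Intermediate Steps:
W = -1 (W = 4 - 5*1 = 4 - 5 = -1)
-7 + W*k(q) = -7 - (-4 - 2*(-5)) = -7 - (-4 + 10) = -7 - 1*6 = -7 - 6 = -13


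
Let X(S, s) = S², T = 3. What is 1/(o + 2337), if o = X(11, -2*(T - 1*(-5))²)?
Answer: 1/2458 ≈ 0.00040683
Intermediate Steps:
o = 121 (o = 11² = 121)
1/(o + 2337) = 1/(121 + 2337) = 1/2458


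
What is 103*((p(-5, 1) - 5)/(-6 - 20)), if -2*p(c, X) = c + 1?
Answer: 309/26 ≈ 11.885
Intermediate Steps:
p(c, X) = -1/2 - c/2 (p(c, X) = -(c + 1)/2 = -(1 + c)/2 = -1/2 - c/2)
103*((p(-5, 1) - 5)/(-6 - 20)) = 103*(((-1/2 - 1/2*(-5)) - 5)/(-6 - 20)) = 103*(((-1/2 + 5/2) - 5)/(-26)) = 103*((2 - 5)*(-1/26)) = 103*(-3*(-1/26)) = 103*(3/26) = 309/26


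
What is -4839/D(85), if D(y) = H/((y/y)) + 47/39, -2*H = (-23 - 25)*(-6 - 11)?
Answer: 188721/15865 ≈ 11.895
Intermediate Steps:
H = -408 (H = -(-23 - 25)*(-6 - 11)/2 = -(-24)*(-17) = -½*816 = -408)
D(y) = -15865/39 (D(y) = -408/(y/y) + 47/39 = -408/1 + 47*(1/39) = -408*1 + 47/39 = -408 + 47/39 = -15865/39)
-4839/D(85) = -4839/(-15865/39) = -4839*(-39/15865) = 188721/15865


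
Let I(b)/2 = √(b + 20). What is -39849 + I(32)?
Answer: -39849 + 4*√13 ≈ -39835.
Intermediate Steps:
I(b) = 2*√(20 + b) (I(b) = 2*√(b + 20) = 2*√(20 + b))
-39849 + I(32) = -39849 + 2*√(20 + 32) = -39849 + 2*√52 = -39849 + 2*(2*√13) = -39849 + 4*√13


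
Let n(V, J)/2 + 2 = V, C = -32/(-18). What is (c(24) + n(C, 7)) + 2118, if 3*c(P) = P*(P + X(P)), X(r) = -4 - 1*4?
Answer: 20210/9 ≈ 2245.6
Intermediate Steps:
C = 16/9 (C = -32*(-1/18) = 16/9 ≈ 1.7778)
X(r) = -8 (X(r) = -4 - 4 = -8)
n(V, J) = -4 + 2*V
c(P) = P*(-8 + P)/3 (c(P) = (P*(P - 8))/3 = (P*(-8 + P))/3 = P*(-8 + P)/3)
(c(24) + n(C, 7)) + 2118 = ((1/3)*24*(-8 + 24) + (-4 + 2*(16/9))) + 2118 = ((1/3)*24*16 + (-4 + 32/9)) + 2118 = (128 - 4/9) + 2118 = 1148/9 + 2118 = 20210/9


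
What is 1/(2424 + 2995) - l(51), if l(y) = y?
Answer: -276368/5419 ≈ -51.000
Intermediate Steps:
1/(2424 + 2995) - l(51) = 1/(2424 + 2995) - 1*51 = 1/5419 - 51 = -276368/5419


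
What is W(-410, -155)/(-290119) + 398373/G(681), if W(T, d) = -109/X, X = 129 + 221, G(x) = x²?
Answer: 13483834095133/15697019048550 ≈ 0.85901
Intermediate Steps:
X = 350
W(T, d) = -109/350
W(-410, -155)/(-290119) + 398373/G(681) = -109/350/(-290119) + 398373/(681²) = -109/350*(-1/290119) + 398373/463761 = 109/101541650 + 398373*(1/463761) = 109/101541650 + 132791/154587 = 13483834095133/15697019048550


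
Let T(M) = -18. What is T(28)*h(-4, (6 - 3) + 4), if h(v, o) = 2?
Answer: -36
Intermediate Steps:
T(28)*h(-4, (6 - 3) + 4) = -18*2 = -36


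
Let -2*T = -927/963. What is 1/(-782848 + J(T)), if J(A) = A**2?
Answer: -45796/35851296399 ≈ -1.2774e-6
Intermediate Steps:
T = 103/214 (T = -(-927)/(2*963) = -1/2*(-103/107) = 103/214 ≈ 0.48131)
1/(-782848 + J(T)) = 1/(-782848 + (103/214)**2) = 1/(-782848 + 10609/45796) = 1/(-35851296399/45796) = -45796/35851296399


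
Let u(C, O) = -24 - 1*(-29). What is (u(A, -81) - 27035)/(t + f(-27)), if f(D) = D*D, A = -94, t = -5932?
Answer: 27030/5203 ≈ 5.1951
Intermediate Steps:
u(C, O) = 5 (u(C, O) = -24 + 29 = 5)
f(D) = D²
(u(A, -81) - 27035)/(t + f(-27)) = (5 - 27035)/(-5932 + (-27)²) = -27030/(-5932 + 729) = -27030/(-5203) = -27030*(-1/5203) = 27030/5203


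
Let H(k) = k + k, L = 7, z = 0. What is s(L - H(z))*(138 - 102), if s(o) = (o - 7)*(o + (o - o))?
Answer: 0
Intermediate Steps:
H(k) = 2*k
s(o) = o*(-7 + o) (s(o) = (-7 + o)*(o + 0) = (-7 + o)*o = o*(-7 + o))
s(L - H(z))*(138 - 102) = ((7 - 2*0)*(-7 + (7 - 2*0)))*(138 - 102) = ((7 - 1*0)*(-7 + (7 - 1*0)))*36 = ((7 + 0)*(-7 + (7 + 0)))*36 = (7*(-7 + 7))*36 = (7*0)*36 = 0*36 = 0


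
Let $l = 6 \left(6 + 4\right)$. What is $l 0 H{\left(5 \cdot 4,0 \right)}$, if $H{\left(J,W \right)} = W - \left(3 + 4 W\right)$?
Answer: $0$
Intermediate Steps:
$l = 60$ ($l = 6 \cdot 10 = 60$)
$H{\left(J,W \right)} = -3 - 3 W$ ($H{\left(J,W \right)} = W - \left(3 + 4 W\right) = -3 - 3 W$)
$l 0 H{\left(5 \cdot 4,0 \right)} = 60 \cdot 0 \left(-3 - 0\right) = 0 \left(-3 + 0\right) = 0 \left(-3\right) = 0$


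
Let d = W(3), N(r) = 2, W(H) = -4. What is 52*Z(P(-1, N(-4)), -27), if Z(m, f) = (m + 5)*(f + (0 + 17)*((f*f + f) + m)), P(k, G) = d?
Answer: 615628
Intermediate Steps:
d = -4
P(k, G) = -4
Z(m, f) = (5 + m)*(17*m + 17*f² + 18*f) (Z(m, f) = (5 + m)*(f + 17*((f² + f) + m)) = (5 + m)*(f + 17*((f + f²) + m)) = (5 + m)*(f + 17*(f + m + f²)) = (5 + m)*(f + (17*f + 17*m + 17*f²)) = (5 + m)*(17*m + 17*f² + 18*f))
52*Z(P(-1, N(-4)), -27) = 52*(17*(-4)² + 85*(-4) + 85*(-27)² + 90*(-27) + 17*(-4)*(-27)² + 18*(-27)*(-4)) = 52*(17*16 - 340 + 85*729 - 2430 + 17*(-4)*729 + 1944) = 52*(272 - 340 + 61965 - 2430 - 49572 + 1944) = 52*11839 = 615628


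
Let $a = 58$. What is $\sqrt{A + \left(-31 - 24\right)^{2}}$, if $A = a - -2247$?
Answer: $\sqrt{5330} \approx 73.007$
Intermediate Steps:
$A = 2305$ ($A = 58 - -2247 = 58 + 2247 = 2305$)
$\sqrt{A + \left(-31 - 24\right)^{2}} = \sqrt{2305 + \left(-31 - 24\right)^{2}} = \sqrt{2305 + \left(-55\right)^{2}} = \sqrt{2305 + 3025} = \sqrt{5330}$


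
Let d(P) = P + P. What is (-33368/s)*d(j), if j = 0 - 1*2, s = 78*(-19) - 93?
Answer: -133472/1575 ≈ -84.744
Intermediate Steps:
s = -1575 (s = -1482 - 93 = -1575)
j = -2 (j = 0 - 2 = -2)
d(P) = 2*P
(-33368/s)*d(j) = (-33368/(-1575))*(2*(-2)) = -33368*(-1/1575)*(-4) = (33368/1575)*(-4) = -133472/1575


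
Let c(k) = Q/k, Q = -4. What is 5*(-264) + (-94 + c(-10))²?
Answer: 186024/25 ≈ 7441.0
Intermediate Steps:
c(k) = -4/k
5*(-264) + (-94 + c(-10))² = 5*(-264) + (-94 - 4/(-10))² = -1320 + (-94 - 4*(-⅒))² = -1320 + (-94 + ⅖)² = -1320 + (-468/5)² = -1320 + 219024/25 = 186024/25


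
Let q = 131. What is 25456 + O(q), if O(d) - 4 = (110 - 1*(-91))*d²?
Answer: 3474821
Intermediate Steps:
O(d) = 4 + 201*d² (O(d) = 4 + (110 - 1*(-91))*d² = 4 + (110 + 91)*d² = 4 + 201*d²)
25456 + O(q) = 25456 + (4 + 201*131²) = 25456 + (4 + 201*17161) = 25456 + (4 + 3449361) = 25456 + 3449365 = 3474821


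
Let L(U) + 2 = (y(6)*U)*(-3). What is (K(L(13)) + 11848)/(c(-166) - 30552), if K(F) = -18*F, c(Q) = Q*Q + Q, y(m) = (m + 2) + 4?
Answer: -10154/1581 ≈ -6.4225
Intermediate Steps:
y(m) = 6 + m (y(m) = (2 + m) + 4 = 6 + m)
L(U) = -2 - 36*U (L(U) = -2 + ((6 + 6)*U)*(-3) = -2 + (12*U)*(-3) = -2 - 36*U)
c(Q) = Q + Q² (c(Q) = Q² + Q = Q + Q²)
(K(L(13)) + 11848)/(c(-166) - 30552) = (-18*(-2 - 36*13) + 11848)/(-166*(1 - 166) - 30552) = (-18*(-2 - 468) + 11848)/(-166*(-165) - 30552) = (-18*(-470) + 11848)/(27390 - 30552) = (8460 + 11848)/(-3162) = 20308*(-1/3162) = -10154/1581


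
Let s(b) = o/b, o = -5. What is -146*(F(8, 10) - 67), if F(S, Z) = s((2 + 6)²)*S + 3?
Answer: 37741/4 ≈ 9435.3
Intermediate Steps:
s(b) = -5/b
F(S, Z) = 3 - 5*S/64 (F(S, Z) = (-5/(2 + 6)²)*S + 3 = (-5/(8²))*S + 3 = (-5/64)*S + 3 = (-5*1/64)*S + 3 = -5*S/64 + 3 = 3 - 5*S/64)
-146*(F(8, 10) - 67) = -146*((3 - 5/64*8) - 67) = -146*((3 - 5/8) - 67) = -146*(19/8 - 67) = -146*(-517/8) = 37741/4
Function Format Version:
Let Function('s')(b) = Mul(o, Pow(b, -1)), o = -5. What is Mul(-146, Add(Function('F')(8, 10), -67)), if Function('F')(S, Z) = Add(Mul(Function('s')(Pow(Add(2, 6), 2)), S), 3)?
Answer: Rational(37741, 4) ≈ 9435.3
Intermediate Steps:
Function('s')(b) = Mul(-5, Pow(b, -1))
Function('F')(S, Z) = Add(3, Mul(Rational(-5, 64), S)) (Function('F')(S, Z) = Add(Mul(Mul(-5, Pow(Pow(Add(2, 6), 2), -1)), S), 3) = Add(Mul(Mul(-5, Pow(Pow(8, 2), -1)), S), 3) = Add(Mul(Mul(-5, Pow(64, -1)), S), 3) = Add(Mul(Mul(-5, Rational(1, 64)), S), 3) = Add(Mul(Rational(-5, 64), S), 3) = Add(3, Mul(Rational(-5, 64), S)))
Mul(-146, Add(Function('F')(8, 10), -67)) = Mul(-146, Add(Add(3, Mul(Rational(-5, 64), 8)), -67)) = Mul(-146, Add(Add(3, Rational(-5, 8)), -67)) = Mul(-146, Add(Rational(19, 8), -67)) = Mul(-146, Rational(-517, 8)) = Rational(37741, 4)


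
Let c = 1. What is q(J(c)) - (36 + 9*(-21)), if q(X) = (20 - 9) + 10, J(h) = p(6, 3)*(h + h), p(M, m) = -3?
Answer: 174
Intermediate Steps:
J(h) = -6*h (J(h) = -3*(h + h) = -6*h)
q(X) = 21 (q(X) = 11 + 10 = 21)
q(J(c)) - (36 + 9*(-21)) = 21 - (36 + 9*(-21)) = 21 - (36 - 189) = 21 - 1*(-153) = 21 + 153 = 174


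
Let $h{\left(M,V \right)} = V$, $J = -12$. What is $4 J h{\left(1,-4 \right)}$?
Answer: $192$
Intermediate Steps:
$4 J h{\left(1,-4 \right)} = 4 \left(-12\right) \left(-4\right) = \left(-48\right) \left(-4\right) = 192$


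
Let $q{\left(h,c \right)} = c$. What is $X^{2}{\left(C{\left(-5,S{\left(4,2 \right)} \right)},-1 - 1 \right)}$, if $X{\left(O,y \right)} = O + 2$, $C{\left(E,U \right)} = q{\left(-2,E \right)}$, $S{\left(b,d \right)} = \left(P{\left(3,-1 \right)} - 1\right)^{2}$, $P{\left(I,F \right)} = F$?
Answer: $9$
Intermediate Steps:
$S{\left(b,d \right)} = 4$ ($S{\left(b,d \right)} = \left(-1 - 1\right)^{2} = \left(-2\right)^{2} = 4$)
$C{\left(E,U \right)} = E$
$X{\left(O,y \right)} = 2 + O$
$X^{2}{\left(C{\left(-5,S{\left(4,2 \right)} \right)},-1 - 1 \right)} = \left(2 - 5\right)^{2} = \left(-3\right)^{2} = 9$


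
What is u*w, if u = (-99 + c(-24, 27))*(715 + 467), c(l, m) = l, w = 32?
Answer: -4652352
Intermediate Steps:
u = -145386 (u = (-99 - 24)*(715 + 467) = -123*1182 = -145386)
u*w = -145386*32 = -4652352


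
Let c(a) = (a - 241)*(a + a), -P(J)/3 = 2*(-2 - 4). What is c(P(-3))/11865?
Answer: -984/791 ≈ -1.2440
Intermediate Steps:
P(J) = 36 (P(J) = -6*(-2 - 4) = -6*(-6) = -3*(-12) = 36)
c(a) = 2*a*(-241 + a) (c(a) = (-241 + a)*(2*a) = 2*a*(-241 + a))
c(P(-3))/11865 = (2*36*(-241 + 36))/11865 = (2*36*(-205))*(1/11865) = -14760*1/11865 = -984/791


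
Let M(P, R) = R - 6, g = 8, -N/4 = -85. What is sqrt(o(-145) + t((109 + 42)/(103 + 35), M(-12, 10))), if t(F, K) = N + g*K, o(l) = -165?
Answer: 3*sqrt(23) ≈ 14.387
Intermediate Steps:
N = 340 (N = -4*(-85) = 340)
M(P, R) = -6 + R
t(F, K) = 340 + 8*K
sqrt(o(-145) + t((109 + 42)/(103 + 35), M(-12, 10))) = sqrt(-165 + (340 + 8*(-6 + 10))) = sqrt(-165 + (340 + 8*4)) = sqrt(-165 + (340 + 32)) = sqrt(-165 + 372) = sqrt(207) = 3*sqrt(23)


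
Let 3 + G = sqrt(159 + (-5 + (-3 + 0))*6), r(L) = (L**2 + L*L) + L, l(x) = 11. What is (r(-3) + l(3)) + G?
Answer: 23 + sqrt(111) ≈ 33.536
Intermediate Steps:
r(L) = L + 2*L**2 (r(L) = (L**2 + L**2) + L = 2*L**2 + L = L + 2*L**2)
G = -3 + sqrt(111) (G = -3 + sqrt(159 + (-5 + (-3 + 0))*6) = -3 + sqrt(159 + (-5 - 3)*6) = -3 + sqrt(159 - 8*6) = -3 + sqrt(159 - 48) = -3 + sqrt(111) ≈ 7.5357)
(r(-3) + l(3)) + G = (-3*(1 + 2*(-3)) + 11) + (-3 + sqrt(111)) = (-3*(1 - 6) + 11) + (-3 + sqrt(111)) = (-3*(-5) + 11) + (-3 + sqrt(111)) = (15 + 11) + (-3 + sqrt(111)) = 26 + (-3 + sqrt(111)) = 23 + sqrt(111)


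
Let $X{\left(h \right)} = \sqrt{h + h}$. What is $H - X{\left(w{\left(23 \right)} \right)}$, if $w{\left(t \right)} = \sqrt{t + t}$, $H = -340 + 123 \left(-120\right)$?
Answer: $-15100 - 2^{\frac{3}{4}} \sqrt[4]{23} \approx -15104.0$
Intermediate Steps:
$H = -15100$ ($H = -340 - 14760 = -15100$)
$w{\left(t \right)} = \sqrt{2} \sqrt{t}$ ($w{\left(t \right)} = \sqrt{2 t} = \sqrt{2} \sqrt{t}$)
$X{\left(h \right)} = \sqrt{2} \sqrt{h}$ ($X{\left(h \right)} = \sqrt{2 h} = \sqrt{2} \sqrt{h}$)
$H - X{\left(w{\left(23 \right)} \right)} = -15100 - \sqrt{2} \sqrt{\sqrt{2} \sqrt{23}} = -15100 - \sqrt{2} \sqrt{\sqrt{46}} = -15100 - \sqrt{2} \sqrt[4]{46} = -15100 - 2^{\frac{3}{4}} \sqrt[4]{23}$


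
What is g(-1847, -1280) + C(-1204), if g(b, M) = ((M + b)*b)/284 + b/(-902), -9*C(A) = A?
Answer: 23599608173/1152756 ≈ 20472.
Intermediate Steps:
C(A) = -A/9
g(b, M) = -b/902 + b*(M + b)/284 (g(b, M) = (b*(M + b))*(1/284) + b*(-1/902) = b*(M + b)/284 - b/902 = -b/902 + b*(M + b)/284)
g(-1847, -1280) + C(-1204) = (1/128084)*(-1847)*(-142 + 451*(-1280) + 451*(-1847)) - 1/9*(-1204) = (1/128084)*(-1847)*(-142 - 577280 - 832997) + 1204/9 = (1/128084)*(-1847)*(-1410419) + 1204/9 = 2605043893/128084 + 1204/9 = 23599608173/1152756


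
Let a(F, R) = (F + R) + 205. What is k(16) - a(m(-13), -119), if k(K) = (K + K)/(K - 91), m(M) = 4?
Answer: -6782/75 ≈ -90.427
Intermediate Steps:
a(F, R) = 205 + F + R
k(K) = 2*K/(-91 + K) (k(K) = (2*K)/(-91 + K) = 2*K/(-91 + K))
k(16) - a(m(-13), -119) = 2*16/(-91 + 16) - (205 + 4 - 119) = 2*16/(-75) - 1*90 = 2*16*(-1/75) - 90 = -32/75 - 90 = -6782/75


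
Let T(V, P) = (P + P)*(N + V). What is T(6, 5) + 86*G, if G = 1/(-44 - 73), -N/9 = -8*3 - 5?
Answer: 312304/117 ≈ 2669.3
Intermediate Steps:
N = 261 (N = -9*(-8*3 - 5) = -9*(-2*12 - 5) = -9*(-24 - 5) = -9*(-29) = 261)
G = -1/117 (G = 1/(-117) = -1/117 ≈ -0.0085470)
T(V, P) = 2*P*(261 + V) (T(V, P) = (P + P)*(261 + V) = (2*P)*(261 + V) = 2*P*(261 + V))
T(6, 5) + 86*G = 2*5*(261 + 6) + 86*(-1/117) = 2*5*267 - 86/117 = 2670 - 86/117 = 312304/117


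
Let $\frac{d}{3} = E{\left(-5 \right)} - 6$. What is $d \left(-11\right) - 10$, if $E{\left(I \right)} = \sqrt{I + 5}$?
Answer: $188$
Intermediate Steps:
$E{\left(I \right)} = \sqrt{5 + I}$
$d = -18$ ($d = 3 \left(\sqrt{5 - 5} - 6\right) = 3 \left(\sqrt{0} - 6\right) = 3 \left(0 - 6\right) = 3 \left(-6\right) = -18$)
$d \left(-11\right) - 10 = \left(-18\right) \left(-11\right) - 10 = 198 - 10 = 188$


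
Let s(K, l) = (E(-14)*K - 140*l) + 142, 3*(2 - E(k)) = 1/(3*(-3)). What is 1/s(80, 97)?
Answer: -27/358426 ≈ -7.5329e-5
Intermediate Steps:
E(k) = 55/27 (E(k) = 2 - 1/(3*(3*(-3))) = 2 - ⅓/(-9) = 2 - ⅓*(-⅑) = 2 + 1/27 = 55/27)
s(K, l) = 142 - 140*l + 55*K/27 (s(K, l) = (55*K/27 - 140*l) + 142 = (-140*l + 55*K/27) + 142 = 142 - 140*l + 55*K/27)
1/s(80, 97) = 1/(142 - 140*97 + (55/27)*80) = 1/(142 - 13580 + 4400/27) = 1/(-358426/27) = -27/358426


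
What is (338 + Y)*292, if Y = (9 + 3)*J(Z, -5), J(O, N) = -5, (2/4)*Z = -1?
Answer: 81176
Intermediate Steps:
Z = -2 (Z = 2*(-1) = -2)
Y = -60 (Y = (9 + 3)*(-5) = 12*(-5) = -60)
(338 + Y)*292 = (338 - 60)*292 = 278*292 = 81176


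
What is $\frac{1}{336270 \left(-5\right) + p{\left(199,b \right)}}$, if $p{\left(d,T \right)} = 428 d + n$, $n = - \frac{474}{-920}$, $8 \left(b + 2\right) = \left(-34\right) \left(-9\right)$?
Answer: $- \frac{460}{734241643} \approx -6.265 \cdot 10^{-7}$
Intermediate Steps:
$b = \frac{145}{4}$ ($b = -2 + \frac{\left(-34\right) \left(-9\right)}{8} = -2 + \frac{1}{8} \cdot 306 = -2 + \frac{153}{4} = \frac{145}{4} \approx 36.25$)
$n = \frac{237}{460}$ ($n = \left(-474\right) \left(- \frac{1}{920}\right) = \frac{237}{460} \approx 0.51522$)
$p{\left(d,T \right)} = \frac{237}{460} + 428 d$ ($p{\left(d,T \right)} = 428 d + \frac{237}{460} = \frac{237}{460} + 428 d$)
$\frac{1}{336270 \left(-5\right) + p{\left(199,b \right)}} = \frac{1}{336270 \left(-5\right) + \left(\frac{237}{460} + 428 \cdot 199\right)} = \frac{1}{-1681350 + \left(\frac{237}{460} + 85172\right)} = \frac{1}{-1681350 + \frac{39179357}{460}} = \frac{1}{- \frac{734241643}{460}} = - \frac{460}{734241643}$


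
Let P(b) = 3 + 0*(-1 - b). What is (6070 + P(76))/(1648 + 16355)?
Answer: 6073/18003 ≈ 0.33733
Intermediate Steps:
P(b) = 3 (P(b) = 3 + 0 = 3)
(6070 + P(76))/(1648 + 16355) = (6070 + 3)/(1648 + 16355) = 6073/18003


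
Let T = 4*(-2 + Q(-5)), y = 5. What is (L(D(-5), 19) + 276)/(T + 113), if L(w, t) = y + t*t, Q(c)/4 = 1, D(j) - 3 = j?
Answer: 642/121 ≈ 5.3058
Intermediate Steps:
D(j) = 3 + j
Q(c) = 4 (Q(c) = 4*1 = 4)
T = 8 (T = 4*(-2 + 4) = 4*2 = 8)
L(w, t) = 5 + t**2 (L(w, t) = 5 + t*t = 5 + t**2)
(L(D(-5), 19) + 276)/(T + 113) = ((5 + 19**2) + 276)/(8 + 113) = ((5 + 361) + 276)/121 = (366 + 276)*(1/121) = 642*(1/121) = 642/121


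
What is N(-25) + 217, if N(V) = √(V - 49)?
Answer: 217 + I*√74 ≈ 217.0 + 8.6023*I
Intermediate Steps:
N(V) = √(-49 + V)
N(-25) + 217 = √(-49 - 25) + 217 = √(-74) + 217 = I*√74 + 217 = 217 + I*√74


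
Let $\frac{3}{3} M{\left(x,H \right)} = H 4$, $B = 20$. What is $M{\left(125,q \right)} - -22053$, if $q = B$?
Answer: $22133$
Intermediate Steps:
$q = 20$
$M{\left(x,H \right)} = 4 H$ ($M{\left(x,H \right)} = H 4 = 4 H$)
$M{\left(125,q \right)} - -22053 = 4 \cdot 20 - -22053 = 80 + 22053 = 22133$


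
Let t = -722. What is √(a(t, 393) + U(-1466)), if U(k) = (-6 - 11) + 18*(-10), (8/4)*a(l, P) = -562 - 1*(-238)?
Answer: I*√359 ≈ 18.947*I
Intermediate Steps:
a(l, P) = -162 (a(l, P) = (-562 - 1*(-238))/2 = (-562 + 238)/2 = (½)*(-324) = -162)
U(k) = -197 (U(k) = -17 - 180 = -197)
√(a(t, 393) + U(-1466)) = √(-162 - 197) = √(-359) = I*√359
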